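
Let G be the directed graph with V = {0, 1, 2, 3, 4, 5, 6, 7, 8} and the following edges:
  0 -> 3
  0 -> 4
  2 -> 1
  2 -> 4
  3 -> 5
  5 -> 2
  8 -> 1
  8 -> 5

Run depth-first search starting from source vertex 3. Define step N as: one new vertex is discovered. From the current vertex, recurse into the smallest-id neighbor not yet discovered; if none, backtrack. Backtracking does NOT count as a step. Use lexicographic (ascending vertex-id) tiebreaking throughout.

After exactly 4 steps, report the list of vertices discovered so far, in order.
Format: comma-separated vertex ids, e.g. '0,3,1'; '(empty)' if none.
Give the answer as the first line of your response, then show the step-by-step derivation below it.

3,5,2,1

step 1: discover 3; path=3; order=3
step 2: discover 5; path=3>5; order=3,5
step 3: discover 2; path=3>5>2; order=3,5,2
step 4: discover 1; path=3>5>2>1; order=3,5,2,1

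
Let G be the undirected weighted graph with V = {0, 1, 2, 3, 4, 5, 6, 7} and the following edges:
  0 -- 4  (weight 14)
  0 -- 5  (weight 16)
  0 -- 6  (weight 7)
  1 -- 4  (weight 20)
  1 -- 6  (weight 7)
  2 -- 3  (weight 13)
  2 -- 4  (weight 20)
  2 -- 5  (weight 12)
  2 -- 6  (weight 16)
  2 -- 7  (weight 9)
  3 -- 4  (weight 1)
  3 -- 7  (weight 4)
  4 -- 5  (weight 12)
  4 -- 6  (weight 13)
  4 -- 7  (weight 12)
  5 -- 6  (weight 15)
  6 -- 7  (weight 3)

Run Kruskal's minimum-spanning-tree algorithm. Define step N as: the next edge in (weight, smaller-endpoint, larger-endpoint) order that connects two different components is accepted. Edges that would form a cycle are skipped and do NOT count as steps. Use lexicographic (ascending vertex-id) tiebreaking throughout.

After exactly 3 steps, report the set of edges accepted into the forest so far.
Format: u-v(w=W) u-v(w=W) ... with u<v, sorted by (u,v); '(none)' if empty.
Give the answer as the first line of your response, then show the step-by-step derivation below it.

3-4(w=1) 3-7(w=4) 6-7(w=3)

step 1: add edge 3-4 (w=1); MST = {3-4(w=1)}
step 2: add edge 6-7 (w=3); MST = {3-4(w=1) 6-7(w=3)}
step 3: add edge 3-7 (w=4); MST = {3-4(w=1) 3-7(w=4) 6-7(w=3)}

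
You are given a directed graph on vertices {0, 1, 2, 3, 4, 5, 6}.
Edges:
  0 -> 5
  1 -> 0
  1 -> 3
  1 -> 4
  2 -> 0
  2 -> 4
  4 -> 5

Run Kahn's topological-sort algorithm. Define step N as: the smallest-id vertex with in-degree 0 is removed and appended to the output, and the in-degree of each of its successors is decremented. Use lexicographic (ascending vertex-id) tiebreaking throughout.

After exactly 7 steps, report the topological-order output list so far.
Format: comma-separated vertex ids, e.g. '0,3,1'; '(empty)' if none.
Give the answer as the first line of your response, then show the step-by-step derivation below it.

1,2,0,3,4,5,6

step 1: output 1; order=[1]; indeg=(1,0,0,0,1,2,0)
step 2: output 2; order=[1,2]; indeg=(0,0,0,0,0,2,0)
step 3: output 0; order=[1,2,0]; indeg=(0,0,0,0,0,1,0)
step 4: output 3; order=[1,2,0,3]; indeg=(0,0,0,0,0,1,0)
step 5: output 4; order=[1,2,0,3,4]; indeg=(0,0,0,0,0,0,0)
step 6: output 5; order=[1,2,0,3,4,5]; indeg=(0,0,0,0,0,0,0)
step 7: output 6; order=[1,2,0,3,4,5,6]; indeg=(0,0,0,0,0,0,0)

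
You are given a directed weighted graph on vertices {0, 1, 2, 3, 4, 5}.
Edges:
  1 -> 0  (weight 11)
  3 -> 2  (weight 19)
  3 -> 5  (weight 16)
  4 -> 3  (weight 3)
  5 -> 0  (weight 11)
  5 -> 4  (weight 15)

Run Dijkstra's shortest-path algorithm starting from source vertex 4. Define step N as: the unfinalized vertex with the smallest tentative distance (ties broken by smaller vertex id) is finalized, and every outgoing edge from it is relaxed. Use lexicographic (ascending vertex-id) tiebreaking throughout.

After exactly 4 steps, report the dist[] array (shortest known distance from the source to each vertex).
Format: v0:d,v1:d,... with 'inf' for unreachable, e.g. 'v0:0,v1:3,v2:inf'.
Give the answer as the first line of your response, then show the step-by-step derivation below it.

v0:30,v1:inf,v2:22,v3:3,v4:0,v5:19

step 1: dist = v0:inf,v1:inf,v2:inf,v3:3,v4:0,v5:inf
step 2: dist = v0:inf,v1:inf,v2:22,v3:3,v4:0,v5:19
step 3: dist = v0:30,v1:inf,v2:22,v3:3,v4:0,v5:19
step 4: dist = v0:30,v1:inf,v2:22,v3:3,v4:0,v5:19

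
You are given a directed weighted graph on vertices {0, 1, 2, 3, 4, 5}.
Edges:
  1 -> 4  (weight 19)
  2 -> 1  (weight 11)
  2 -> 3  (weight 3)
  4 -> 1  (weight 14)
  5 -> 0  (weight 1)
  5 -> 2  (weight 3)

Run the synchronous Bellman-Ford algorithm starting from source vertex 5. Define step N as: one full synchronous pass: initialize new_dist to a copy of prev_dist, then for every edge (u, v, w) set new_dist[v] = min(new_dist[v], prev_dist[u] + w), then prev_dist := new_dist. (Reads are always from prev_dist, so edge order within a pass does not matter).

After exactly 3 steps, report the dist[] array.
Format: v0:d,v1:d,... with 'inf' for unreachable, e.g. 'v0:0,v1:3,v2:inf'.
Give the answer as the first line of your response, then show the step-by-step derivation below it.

v0:1,v1:14,v2:3,v3:6,v4:33,v5:0

step 1: dist = v0:1,v1:inf,v2:3,v3:inf,v4:inf,v5:0
step 2: dist = v0:1,v1:14,v2:3,v3:6,v4:inf,v5:0
step 3: dist = v0:1,v1:14,v2:3,v3:6,v4:33,v5:0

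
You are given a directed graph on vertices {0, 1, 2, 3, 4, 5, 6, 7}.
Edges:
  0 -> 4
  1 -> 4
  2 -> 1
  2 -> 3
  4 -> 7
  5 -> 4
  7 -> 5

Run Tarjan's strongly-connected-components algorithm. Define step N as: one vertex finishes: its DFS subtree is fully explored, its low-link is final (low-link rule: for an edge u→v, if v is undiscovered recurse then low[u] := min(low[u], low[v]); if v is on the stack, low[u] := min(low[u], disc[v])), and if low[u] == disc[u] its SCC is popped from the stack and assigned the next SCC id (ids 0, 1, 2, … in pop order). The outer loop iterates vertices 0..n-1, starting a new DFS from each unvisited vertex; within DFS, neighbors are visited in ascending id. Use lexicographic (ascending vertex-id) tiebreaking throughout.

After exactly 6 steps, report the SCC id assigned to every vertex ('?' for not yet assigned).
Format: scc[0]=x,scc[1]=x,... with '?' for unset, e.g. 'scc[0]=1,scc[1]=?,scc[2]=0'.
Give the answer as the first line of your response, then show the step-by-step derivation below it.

scc[0]=1,scc[1]=2,scc[2]=?,scc[3]=3,scc[4]=0,scc[5]=0,scc[6]=?,scc[7]=0

step 1: low=(low[0]=0,low[1]=?,low[2]=?,low[3]=?,low[4]=1,low[5]=1,low[6]=?,low[7]=2); scc=(scc[0]=?,scc[1]=?,scc[2]=?,scc[3]=?,scc[4]=?,scc[5]=?,scc[6]=?,scc[7]=?)
step 2: low=(low[0]=0,low[1]=?,low[2]=?,low[3]=?,low[4]=1,low[5]=1,low[6]=?,low[7]=1); scc=(scc[0]=?,scc[1]=?,scc[2]=?,scc[3]=?,scc[4]=?,scc[5]=?,scc[6]=?,scc[7]=?)
step 3: low=(low[0]=0,low[1]=?,low[2]=?,low[3]=?,low[4]=1,low[5]=1,low[6]=?,low[7]=1); scc=(scc[0]=?,scc[1]=?,scc[2]=?,scc[3]=?,scc[4]=0,scc[5]=0,scc[6]=?,scc[7]=0)
step 4: low=(low[0]=0,low[1]=?,low[2]=?,low[3]=?,low[4]=1,low[5]=1,low[6]=?,low[7]=1); scc=(scc[0]=1,scc[1]=?,scc[2]=?,scc[3]=?,scc[4]=0,scc[5]=0,scc[6]=?,scc[7]=0)
step 5: low=(low[0]=0,low[1]=4,low[2]=?,low[3]=?,low[4]=1,low[5]=1,low[6]=?,low[7]=1); scc=(scc[0]=1,scc[1]=2,scc[2]=?,scc[3]=?,scc[4]=0,scc[5]=0,scc[6]=?,scc[7]=0)
step 6: low=(low[0]=0,low[1]=4,low[2]=5,low[3]=6,low[4]=1,low[5]=1,low[6]=?,low[7]=1); scc=(scc[0]=1,scc[1]=2,scc[2]=?,scc[3]=3,scc[4]=0,scc[5]=0,scc[6]=?,scc[7]=0)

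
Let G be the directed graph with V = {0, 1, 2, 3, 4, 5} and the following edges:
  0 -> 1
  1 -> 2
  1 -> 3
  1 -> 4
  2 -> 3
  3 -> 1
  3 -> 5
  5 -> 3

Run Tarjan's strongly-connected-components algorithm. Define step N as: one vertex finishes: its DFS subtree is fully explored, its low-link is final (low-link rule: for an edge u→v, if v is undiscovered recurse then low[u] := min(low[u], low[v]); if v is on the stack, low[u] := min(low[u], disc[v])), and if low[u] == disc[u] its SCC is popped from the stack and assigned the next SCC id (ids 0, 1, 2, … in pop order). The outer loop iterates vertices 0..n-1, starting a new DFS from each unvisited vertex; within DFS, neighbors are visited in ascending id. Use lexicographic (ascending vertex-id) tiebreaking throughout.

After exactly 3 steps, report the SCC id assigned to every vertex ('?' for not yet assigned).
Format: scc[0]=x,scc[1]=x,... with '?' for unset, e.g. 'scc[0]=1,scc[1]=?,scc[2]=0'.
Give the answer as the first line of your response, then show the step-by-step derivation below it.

scc[0]=?,scc[1]=?,scc[2]=?,scc[3]=?,scc[4]=?,scc[5]=?

step 1: low=(low[0]=0,low[1]=1,low[2]=2,low[3]=1,low[4]=?,low[5]=3); scc=(scc[0]=?,scc[1]=?,scc[2]=?,scc[3]=?,scc[4]=?,scc[5]=?)
step 2: low=(low[0]=0,low[1]=1,low[2]=2,low[3]=1,low[4]=?,low[5]=3); scc=(scc[0]=?,scc[1]=?,scc[2]=?,scc[3]=?,scc[4]=?,scc[5]=?)
step 3: low=(low[0]=0,low[1]=1,low[2]=1,low[3]=1,low[4]=?,low[5]=3); scc=(scc[0]=?,scc[1]=?,scc[2]=?,scc[3]=?,scc[4]=?,scc[5]=?)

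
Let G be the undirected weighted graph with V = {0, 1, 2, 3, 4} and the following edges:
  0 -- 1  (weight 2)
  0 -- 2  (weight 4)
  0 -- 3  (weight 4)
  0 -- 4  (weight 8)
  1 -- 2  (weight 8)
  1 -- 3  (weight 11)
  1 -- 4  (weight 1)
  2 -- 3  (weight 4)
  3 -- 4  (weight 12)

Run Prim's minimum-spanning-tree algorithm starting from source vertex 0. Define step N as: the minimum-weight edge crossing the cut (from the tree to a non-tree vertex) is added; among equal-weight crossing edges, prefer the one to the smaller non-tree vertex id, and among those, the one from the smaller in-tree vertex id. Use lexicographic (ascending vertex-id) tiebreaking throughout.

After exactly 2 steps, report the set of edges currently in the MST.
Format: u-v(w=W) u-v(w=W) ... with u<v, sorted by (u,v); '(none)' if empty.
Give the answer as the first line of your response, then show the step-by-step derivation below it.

0-1(w=2) 1-4(w=1)

step 1: add edge 0-1 (w=2); MST = {0-1(w=2)}
step 2: add edge 1-4 (w=1); MST = {0-1(w=2) 1-4(w=1)}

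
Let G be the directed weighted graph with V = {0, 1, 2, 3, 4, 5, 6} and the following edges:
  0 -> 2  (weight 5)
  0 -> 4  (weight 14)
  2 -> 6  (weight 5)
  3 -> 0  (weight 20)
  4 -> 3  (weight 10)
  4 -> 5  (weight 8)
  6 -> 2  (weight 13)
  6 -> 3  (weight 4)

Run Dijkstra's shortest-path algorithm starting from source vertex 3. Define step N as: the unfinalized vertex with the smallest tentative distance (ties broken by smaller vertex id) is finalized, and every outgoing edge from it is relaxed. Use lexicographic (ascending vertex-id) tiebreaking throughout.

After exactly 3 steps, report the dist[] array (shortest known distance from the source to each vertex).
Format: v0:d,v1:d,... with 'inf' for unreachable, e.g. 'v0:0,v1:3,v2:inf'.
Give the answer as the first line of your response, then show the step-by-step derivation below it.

v0:20,v1:inf,v2:25,v3:0,v4:34,v5:inf,v6:30

step 1: dist = v0:20,v1:inf,v2:inf,v3:0,v4:inf,v5:inf,v6:inf
step 2: dist = v0:20,v1:inf,v2:25,v3:0,v4:34,v5:inf,v6:inf
step 3: dist = v0:20,v1:inf,v2:25,v3:0,v4:34,v5:inf,v6:30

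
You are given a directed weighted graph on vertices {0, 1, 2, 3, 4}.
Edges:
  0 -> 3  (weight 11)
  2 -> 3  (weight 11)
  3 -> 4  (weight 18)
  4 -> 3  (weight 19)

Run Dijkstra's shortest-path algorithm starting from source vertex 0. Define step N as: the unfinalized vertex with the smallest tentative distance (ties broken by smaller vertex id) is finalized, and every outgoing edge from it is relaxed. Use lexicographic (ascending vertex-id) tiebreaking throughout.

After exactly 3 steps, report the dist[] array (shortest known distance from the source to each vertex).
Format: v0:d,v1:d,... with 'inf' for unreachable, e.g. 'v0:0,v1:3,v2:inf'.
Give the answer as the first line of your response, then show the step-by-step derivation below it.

v0:0,v1:inf,v2:inf,v3:11,v4:29

step 1: dist = v0:0,v1:inf,v2:inf,v3:11,v4:inf
step 2: dist = v0:0,v1:inf,v2:inf,v3:11,v4:29
step 3: dist = v0:0,v1:inf,v2:inf,v3:11,v4:29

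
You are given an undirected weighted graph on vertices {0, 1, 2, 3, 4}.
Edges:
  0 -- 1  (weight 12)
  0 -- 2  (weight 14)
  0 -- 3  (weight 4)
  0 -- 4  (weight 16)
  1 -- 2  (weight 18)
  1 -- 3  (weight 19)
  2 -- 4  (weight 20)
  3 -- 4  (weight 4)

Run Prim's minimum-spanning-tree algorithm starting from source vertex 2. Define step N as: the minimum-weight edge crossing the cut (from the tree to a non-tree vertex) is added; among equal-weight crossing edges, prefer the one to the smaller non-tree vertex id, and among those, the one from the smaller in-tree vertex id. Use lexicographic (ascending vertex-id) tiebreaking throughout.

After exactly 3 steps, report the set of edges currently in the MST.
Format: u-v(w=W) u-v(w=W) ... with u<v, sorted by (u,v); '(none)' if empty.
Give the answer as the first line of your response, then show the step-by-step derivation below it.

0-2(w=14) 0-3(w=4) 3-4(w=4)

step 1: add edge 0-2 (w=14); MST = {0-2(w=14)}
step 2: add edge 0-3 (w=4); MST = {0-2(w=14) 0-3(w=4)}
step 3: add edge 3-4 (w=4); MST = {0-2(w=14) 0-3(w=4) 3-4(w=4)}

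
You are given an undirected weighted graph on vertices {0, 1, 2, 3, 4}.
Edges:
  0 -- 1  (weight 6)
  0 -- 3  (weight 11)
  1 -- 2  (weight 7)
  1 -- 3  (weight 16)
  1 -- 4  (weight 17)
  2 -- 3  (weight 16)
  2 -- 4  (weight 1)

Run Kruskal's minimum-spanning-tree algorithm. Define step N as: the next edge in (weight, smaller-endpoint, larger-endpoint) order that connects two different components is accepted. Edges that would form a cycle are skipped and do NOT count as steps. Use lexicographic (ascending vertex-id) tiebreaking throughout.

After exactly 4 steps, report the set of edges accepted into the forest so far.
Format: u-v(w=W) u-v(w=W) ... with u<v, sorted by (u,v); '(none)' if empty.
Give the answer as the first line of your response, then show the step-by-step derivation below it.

0-1(w=6) 0-3(w=11) 1-2(w=7) 2-4(w=1)

step 1: add edge 2-4 (w=1); MST = {2-4(w=1)}
step 2: add edge 0-1 (w=6); MST = {0-1(w=6) 2-4(w=1)}
step 3: add edge 1-2 (w=7); MST = {0-1(w=6) 1-2(w=7) 2-4(w=1)}
step 4: add edge 0-3 (w=11); MST = {0-1(w=6) 0-3(w=11) 1-2(w=7) 2-4(w=1)}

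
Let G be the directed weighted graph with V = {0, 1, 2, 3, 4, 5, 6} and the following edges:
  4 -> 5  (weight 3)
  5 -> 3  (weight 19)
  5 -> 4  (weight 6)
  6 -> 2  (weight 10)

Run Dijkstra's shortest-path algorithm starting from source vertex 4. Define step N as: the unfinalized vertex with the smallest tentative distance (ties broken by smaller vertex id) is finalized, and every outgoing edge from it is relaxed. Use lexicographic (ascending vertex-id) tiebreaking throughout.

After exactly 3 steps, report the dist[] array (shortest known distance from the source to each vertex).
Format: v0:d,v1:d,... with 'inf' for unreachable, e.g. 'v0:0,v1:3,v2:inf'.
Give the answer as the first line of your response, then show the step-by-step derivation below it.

v0:inf,v1:inf,v2:inf,v3:22,v4:0,v5:3,v6:inf

step 1: dist = v0:inf,v1:inf,v2:inf,v3:inf,v4:0,v5:3,v6:inf
step 2: dist = v0:inf,v1:inf,v2:inf,v3:22,v4:0,v5:3,v6:inf
step 3: dist = v0:inf,v1:inf,v2:inf,v3:22,v4:0,v5:3,v6:inf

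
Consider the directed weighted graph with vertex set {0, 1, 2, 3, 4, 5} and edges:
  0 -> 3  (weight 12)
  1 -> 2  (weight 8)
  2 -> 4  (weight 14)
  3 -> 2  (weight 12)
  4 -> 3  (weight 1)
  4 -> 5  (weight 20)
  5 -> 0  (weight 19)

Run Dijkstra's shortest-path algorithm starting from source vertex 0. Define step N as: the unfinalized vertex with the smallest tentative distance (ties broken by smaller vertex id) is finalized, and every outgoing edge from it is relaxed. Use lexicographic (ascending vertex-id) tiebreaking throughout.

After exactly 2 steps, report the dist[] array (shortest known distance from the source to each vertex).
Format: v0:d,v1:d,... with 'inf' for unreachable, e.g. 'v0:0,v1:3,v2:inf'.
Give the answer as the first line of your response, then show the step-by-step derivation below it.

v0:0,v1:inf,v2:24,v3:12,v4:inf,v5:inf

step 1: dist = v0:0,v1:inf,v2:inf,v3:12,v4:inf,v5:inf
step 2: dist = v0:0,v1:inf,v2:24,v3:12,v4:inf,v5:inf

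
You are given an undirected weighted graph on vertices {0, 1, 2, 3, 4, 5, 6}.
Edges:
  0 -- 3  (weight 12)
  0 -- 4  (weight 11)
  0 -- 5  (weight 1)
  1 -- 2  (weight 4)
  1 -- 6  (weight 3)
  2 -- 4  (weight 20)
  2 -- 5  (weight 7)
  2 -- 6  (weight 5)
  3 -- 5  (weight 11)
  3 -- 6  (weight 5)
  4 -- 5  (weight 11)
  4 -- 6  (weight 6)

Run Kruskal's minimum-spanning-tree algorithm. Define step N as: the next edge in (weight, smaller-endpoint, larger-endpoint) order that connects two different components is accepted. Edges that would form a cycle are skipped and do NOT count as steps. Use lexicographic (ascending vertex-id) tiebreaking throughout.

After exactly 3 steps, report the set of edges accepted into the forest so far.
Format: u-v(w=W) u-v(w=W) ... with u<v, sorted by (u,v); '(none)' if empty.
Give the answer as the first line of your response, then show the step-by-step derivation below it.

0-5(w=1) 1-2(w=4) 1-6(w=3)

step 1: add edge 0-5 (w=1); MST = {0-5(w=1)}
step 2: add edge 1-6 (w=3); MST = {0-5(w=1) 1-6(w=3)}
step 3: add edge 1-2 (w=4); MST = {0-5(w=1) 1-2(w=4) 1-6(w=3)}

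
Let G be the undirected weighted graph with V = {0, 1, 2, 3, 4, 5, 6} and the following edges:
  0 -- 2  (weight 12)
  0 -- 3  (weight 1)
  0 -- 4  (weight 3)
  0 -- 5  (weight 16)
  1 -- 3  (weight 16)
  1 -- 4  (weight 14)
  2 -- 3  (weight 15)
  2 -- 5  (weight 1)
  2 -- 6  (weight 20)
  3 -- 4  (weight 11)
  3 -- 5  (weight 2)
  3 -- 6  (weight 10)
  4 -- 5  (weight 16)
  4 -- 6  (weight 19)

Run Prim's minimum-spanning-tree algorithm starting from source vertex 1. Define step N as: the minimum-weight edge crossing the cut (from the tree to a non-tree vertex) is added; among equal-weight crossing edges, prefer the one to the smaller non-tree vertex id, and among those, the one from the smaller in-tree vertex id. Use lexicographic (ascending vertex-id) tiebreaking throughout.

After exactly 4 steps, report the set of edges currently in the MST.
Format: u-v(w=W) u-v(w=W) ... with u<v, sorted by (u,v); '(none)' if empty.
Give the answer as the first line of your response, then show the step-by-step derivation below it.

0-3(w=1) 0-4(w=3) 1-4(w=14) 3-5(w=2)

step 1: add edge 1-4 (w=14); MST = {1-4(w=14)}
step 2: add edge 0-4 (w=3); MST = {0-4(w=3) 1-4(w=14)}
step 3: add edge 0-3 (w=1); MST = {0-3(w=1) 0-4(w=3) 1-4(w=14)}
step 4: add edge 3-5 (w=2); MST = {0-3(w=1) 0-4(w=3) 1-4(w=14) 3-5(w=2)}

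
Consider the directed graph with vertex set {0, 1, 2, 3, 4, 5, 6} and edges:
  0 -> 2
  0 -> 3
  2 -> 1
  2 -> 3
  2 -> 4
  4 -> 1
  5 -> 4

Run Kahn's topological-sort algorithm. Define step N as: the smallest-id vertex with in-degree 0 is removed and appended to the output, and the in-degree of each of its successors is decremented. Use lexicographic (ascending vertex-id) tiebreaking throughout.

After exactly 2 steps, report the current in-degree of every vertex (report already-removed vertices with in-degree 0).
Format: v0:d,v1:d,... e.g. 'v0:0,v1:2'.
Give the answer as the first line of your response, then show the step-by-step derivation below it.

v0:0,v1:1,v2:0,v3:0,v4:1,v5:0,v6:0

step 1: output 0; order=[0]; indeg=(0,2,0,1,2,0,0)
step 2: output 2; order=[0,2]; indeg=(0,1,0,0,1,0,0)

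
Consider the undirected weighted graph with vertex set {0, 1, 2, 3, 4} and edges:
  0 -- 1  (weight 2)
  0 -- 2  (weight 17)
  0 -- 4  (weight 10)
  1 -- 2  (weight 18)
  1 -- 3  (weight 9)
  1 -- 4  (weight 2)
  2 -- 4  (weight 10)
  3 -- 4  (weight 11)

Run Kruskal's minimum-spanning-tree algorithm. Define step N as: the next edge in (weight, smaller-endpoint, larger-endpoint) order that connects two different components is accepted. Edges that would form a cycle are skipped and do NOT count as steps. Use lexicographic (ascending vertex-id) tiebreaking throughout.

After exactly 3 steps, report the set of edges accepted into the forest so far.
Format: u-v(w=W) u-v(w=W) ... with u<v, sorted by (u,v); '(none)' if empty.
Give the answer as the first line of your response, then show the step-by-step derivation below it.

0-1(w=2) 1-3(w=9) 1-4(w=2)

step 1: add edge 0-1 (w=2); MST = {0-1(w=2)}
step 2: add edge 1-4 (w=2); MST = {0-1(w=2) 1-4(w=2)}
step 3: add edge 1-3 (w=9); MST = {0-1(w=2) 1-3(w=9) 1-4(w=2)}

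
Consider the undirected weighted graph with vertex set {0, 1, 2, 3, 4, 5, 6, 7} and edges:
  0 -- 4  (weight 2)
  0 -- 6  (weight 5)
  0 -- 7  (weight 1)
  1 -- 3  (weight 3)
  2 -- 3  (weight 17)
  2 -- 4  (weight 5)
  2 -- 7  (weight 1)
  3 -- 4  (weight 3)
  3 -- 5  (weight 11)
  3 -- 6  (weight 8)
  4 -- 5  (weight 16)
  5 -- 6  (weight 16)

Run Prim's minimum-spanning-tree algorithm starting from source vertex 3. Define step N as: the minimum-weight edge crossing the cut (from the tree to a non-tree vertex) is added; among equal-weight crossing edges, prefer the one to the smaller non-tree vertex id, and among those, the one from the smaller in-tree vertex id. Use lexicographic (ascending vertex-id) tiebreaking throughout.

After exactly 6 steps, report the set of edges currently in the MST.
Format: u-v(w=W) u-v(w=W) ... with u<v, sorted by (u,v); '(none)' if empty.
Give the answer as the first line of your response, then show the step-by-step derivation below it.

0-4(w=2) 0-6(w=5) 0-7(w=1) 1-3(w=3) 2-7(w=1) 3-4(w=3)

step 1: add edge 1-3 (w=3); MST = {1-3(w=3)}
step 2: add edge 3-4 (w=3); MST = {1-3(w=3) 3-4(w=3)}
step 3: add edge 0-4 (w=2); MST = {0-4(w=2) 1-3(w=3) 3-4(w=3)}
step 4: add edge 0-7 (w=1); MST = {0-4(w=2) 0-7(w=1) 1-3(w=3) 3-4(w=3)}
step 5: add edge 2-7 (w=1); MST = {0-4(w=2) 0-7(w=1) 1-3(w=3) 2-7(w=1) 3-4(w=3)}
step 6: add edge 0-6 (w=5); MST = {0-4(w=2) 0-6(w=5) 0-7(w=1) 1-3(w=3) 2-7(w=1) 3-4(w=3)}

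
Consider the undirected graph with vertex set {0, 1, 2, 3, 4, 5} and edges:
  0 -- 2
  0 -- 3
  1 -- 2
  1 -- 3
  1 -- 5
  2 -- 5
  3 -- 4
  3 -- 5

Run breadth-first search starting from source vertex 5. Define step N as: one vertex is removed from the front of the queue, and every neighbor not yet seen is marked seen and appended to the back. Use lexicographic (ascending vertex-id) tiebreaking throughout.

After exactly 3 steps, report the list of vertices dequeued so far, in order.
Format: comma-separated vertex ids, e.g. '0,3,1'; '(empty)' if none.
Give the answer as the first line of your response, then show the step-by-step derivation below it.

5,1,2

step 1: dequeue 5; queue=[1,2,3]; order=5
step 2: dequeue 1; queue=[2,3]; order=5,1
step 3: dequeue 2; queue=[3,0]; order=5,1,2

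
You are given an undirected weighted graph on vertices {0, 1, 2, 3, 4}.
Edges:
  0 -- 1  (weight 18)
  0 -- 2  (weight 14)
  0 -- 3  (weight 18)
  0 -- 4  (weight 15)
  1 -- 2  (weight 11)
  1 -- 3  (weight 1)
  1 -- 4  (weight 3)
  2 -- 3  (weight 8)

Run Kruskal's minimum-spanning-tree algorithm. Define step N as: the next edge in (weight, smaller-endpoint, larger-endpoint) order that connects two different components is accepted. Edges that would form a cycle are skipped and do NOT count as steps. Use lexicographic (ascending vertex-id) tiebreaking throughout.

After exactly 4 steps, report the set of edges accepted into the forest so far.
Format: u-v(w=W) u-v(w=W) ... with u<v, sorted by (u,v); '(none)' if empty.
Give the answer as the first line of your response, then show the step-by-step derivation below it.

0-2(w=14) 1-3(w=1) 1-4(w=3) 2-3(w=8)

step 1: add edge 1-3 (w=1); MST = {1-3(w=1)}
step 2: add edge 1-4 (w=3); MST = {1-3(w=1) 1-4(w=3)}
step 3: add edge 2-3 (w=8); MST = {1-3(w=1) 1-4(w=3) 2-3(w=8)}
step 4: add edge 0-2 (w=14); MST = {0-2(w=14) 1-3(w=1) 1-4(w=3) 2-3(w=8)}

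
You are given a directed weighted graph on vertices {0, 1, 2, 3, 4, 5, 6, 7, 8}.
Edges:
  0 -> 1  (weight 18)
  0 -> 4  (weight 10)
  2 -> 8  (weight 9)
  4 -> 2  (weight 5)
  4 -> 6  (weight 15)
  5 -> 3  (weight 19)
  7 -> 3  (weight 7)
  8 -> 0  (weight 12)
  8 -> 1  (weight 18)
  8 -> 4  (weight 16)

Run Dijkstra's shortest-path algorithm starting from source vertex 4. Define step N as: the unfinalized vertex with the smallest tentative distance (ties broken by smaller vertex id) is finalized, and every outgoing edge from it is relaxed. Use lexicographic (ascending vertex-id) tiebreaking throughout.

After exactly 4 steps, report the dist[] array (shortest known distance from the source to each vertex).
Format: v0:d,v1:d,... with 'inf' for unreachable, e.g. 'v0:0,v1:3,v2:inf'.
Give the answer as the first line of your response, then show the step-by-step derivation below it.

v0:26,v1:32,v2:5,v3:inf,v4:0,v5:inf,v6:15,v7:inf,v8:14

step 1: dist = v0:inf,v1:inf,v2:5,v3:inf,v4:0,v5:inf,v6:15,v7:inf,v8:inf
step 2: dist = v0:inf,v1:inf,v2:5,v3:inf,v4:0,v5:inf,v6:15,v7:inf,v8:14
step 3: dist = v0:26,v1:32,v2:5,v3:inf,v4:0,v5:inf,v6:15,v7:inf,v8:14
step 4: dist = v0:26,v1:32,v2:5,v3:inf,v4:0,v5:inf,v6:15,v7:inf,v8:14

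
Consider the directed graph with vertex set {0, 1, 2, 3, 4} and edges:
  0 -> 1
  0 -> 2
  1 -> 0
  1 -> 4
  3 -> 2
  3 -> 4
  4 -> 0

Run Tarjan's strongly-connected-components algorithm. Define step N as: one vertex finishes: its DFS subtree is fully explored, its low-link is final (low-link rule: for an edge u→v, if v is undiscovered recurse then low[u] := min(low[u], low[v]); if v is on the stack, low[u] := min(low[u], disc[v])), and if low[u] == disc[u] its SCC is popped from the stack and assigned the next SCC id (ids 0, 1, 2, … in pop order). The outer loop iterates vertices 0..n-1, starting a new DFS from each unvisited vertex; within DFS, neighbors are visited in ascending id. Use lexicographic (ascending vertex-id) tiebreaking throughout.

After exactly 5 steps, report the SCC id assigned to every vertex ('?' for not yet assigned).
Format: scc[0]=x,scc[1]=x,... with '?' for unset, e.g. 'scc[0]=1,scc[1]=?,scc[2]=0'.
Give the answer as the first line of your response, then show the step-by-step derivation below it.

scc[0]=1,scc[1]=1,scc[2]=0,scc[3]=2,scc[4]=1

step 1: low=(low[0]=0,low[1]=0,low[2]=?,low[3]=?,low[4]=0); scc=(scc[0]=?,scc[1]=?,scc[2]=?,scc[3]=?,scc[4]=?)
step 2: low=(low[0]=0,low[1]=0,low[2]=?,low[3]=?,low[4]=0); scc=(scc[0]=?,scc[1]=?,scc[2]=?,scc[3]=?,scc[4]=?)
step 3: low=(low[0]=0,low[1]=0,low[2]=3,low[3]=?,low[4]=0); scc=(scc[0]=?,scc[1]=?,scc[2]=0,scc[3]=?,scc[4]=?)
step 4: low=(low[0]=0,low[1]=0,low[2]=3,low[3]=?,low[4]=0); scc=(scc[0]=1,scc[1]=1,scc[2]=0,scc[3]=?,scc[4]=1)
step 5: low=(low[0]=0,low[1]=0,low[2]=3,low[3]=4,low[4]=0); scc=(scc[0]=1,scc[1]=1,scc[2]=0,scc[3]=2,scc[4]=1)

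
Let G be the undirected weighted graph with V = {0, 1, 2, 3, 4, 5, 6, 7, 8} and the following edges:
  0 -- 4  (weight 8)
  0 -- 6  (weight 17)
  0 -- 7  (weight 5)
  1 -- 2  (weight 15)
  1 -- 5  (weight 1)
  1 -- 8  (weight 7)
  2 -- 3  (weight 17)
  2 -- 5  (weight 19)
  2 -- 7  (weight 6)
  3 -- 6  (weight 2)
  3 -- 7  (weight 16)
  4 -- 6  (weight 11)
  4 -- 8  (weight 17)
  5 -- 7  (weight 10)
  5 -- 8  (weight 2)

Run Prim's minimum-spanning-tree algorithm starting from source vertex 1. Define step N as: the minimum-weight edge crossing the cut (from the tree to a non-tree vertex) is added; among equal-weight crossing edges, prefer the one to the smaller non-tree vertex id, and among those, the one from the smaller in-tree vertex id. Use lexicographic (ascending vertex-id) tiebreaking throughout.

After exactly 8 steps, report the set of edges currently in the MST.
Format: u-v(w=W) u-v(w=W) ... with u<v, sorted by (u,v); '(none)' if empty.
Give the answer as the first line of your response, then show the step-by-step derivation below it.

0-4(w=8) 0-7(w=5) 1-5(w=1) 2-7(w=6) 3-6(w=2) 4-6(w=11) 5-7(w=10) 5-8(w=2)

step 1: add edge 1-5 (w=1); MST = {1-5(w=1)}
step 2: add edge 5-8 (w=2); MST = {1-5(w=1) 5-8(w=2)}
step 3: add edge 5-7 (w=10); MST = {1-5(w=1) 5-7(w=10) 5-8(w=2)}
step 4: add edge 0-7 (w=5); MST = {0-7(w=5) 1-5(w=1) 5-7(w=10) 5-8(w=2)}
step 5: add edge 2-7 (w=6); MST = {0-7(w=5) 1-5(w=1) 2-7(w=6) 5-7(w=10) 5-8(w=2)}
step 6: add edge 0-4 (w=8); MST = {0-4(w=8) 0-7(w=5) 1-5(w=1) 2-7(w=6) 5-7(w=10) 5-8(w=2)}
step 7: add edge 4-6 (w=11); MST = {0-4(w=8) 0-7(w=5) 1-5(w=1) 2-7(w=6) 4-6(w=11) 5-7(w=10) 5-8(w=2)}
step 8: add edge 3-6 (w=2); MST = {0-4(w=8) 0-7(w=5) 1-5(w=1) 2-7(w=6) 3-6(w=2) 4-6(w=11) 5-7(w=10) 5-8(w=2)}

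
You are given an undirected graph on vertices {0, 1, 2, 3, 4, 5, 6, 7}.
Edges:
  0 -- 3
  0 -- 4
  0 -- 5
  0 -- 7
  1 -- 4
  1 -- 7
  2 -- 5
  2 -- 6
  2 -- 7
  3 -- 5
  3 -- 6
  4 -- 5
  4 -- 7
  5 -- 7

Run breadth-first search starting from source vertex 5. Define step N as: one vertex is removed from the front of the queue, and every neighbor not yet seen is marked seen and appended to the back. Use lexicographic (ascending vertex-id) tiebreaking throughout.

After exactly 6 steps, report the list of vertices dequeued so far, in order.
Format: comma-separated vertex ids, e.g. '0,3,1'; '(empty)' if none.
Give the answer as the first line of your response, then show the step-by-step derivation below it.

5,0,2,3,4,7

step 1: dequeue 5; queue=[0,2,3,4,7]; order=5
step 2: dequeue 0; queue=[2,3,4,7]; order=5,0
step 3: dequeue 2; queue=[3,4,7,6]; order=5,0,2
step 4: dequeue 3; queue=[4,7,6]; order=5,0,2,3
step 5: dequeue 4; queue=[7,6,1]; order=5,0,2,3,4
step 6: dequeue 7; queue=[6,1]; order=5,0,2,3,4,7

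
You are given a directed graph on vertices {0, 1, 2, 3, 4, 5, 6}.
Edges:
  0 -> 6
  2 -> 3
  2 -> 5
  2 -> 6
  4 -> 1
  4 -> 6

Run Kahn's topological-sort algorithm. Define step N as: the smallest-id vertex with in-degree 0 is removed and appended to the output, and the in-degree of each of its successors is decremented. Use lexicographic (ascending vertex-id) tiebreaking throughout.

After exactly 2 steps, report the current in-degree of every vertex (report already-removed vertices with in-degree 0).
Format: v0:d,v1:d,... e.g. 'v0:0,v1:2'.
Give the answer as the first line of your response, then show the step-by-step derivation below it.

v0:0,v1:1,v2:0,v3:0,v4:0,v5:0,v6:1

step 1: output 0; order=[0]; indeg=(0,1,0,1,0,1,2)
step 2: output 2; order=[0,2]; indeg=(0,1,0,0,0,0,1)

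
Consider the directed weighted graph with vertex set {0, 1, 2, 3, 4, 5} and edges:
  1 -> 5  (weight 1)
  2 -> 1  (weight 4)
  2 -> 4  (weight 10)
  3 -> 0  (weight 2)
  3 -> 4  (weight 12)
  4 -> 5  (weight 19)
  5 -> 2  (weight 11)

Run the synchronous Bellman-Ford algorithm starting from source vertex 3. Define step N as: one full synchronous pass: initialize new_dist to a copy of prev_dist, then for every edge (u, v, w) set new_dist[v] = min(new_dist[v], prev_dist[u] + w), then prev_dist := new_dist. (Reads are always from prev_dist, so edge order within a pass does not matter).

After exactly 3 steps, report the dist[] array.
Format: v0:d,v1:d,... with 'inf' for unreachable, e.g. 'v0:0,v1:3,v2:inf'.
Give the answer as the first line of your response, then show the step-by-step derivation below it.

v0:2,v1:inf,v2:42,v3:0,v4:12,v5:31

step 1: dist = v0:2,v1:inf,v2:inf,v3:0,v4:12,v5:inf
step 2: dist = v0:2,v1:inf,v2:inf,v3:0,v4:12,v5:31
step 3: dist = v0:2,v1:inf,v2:42,v3:0,v4:12,v5:31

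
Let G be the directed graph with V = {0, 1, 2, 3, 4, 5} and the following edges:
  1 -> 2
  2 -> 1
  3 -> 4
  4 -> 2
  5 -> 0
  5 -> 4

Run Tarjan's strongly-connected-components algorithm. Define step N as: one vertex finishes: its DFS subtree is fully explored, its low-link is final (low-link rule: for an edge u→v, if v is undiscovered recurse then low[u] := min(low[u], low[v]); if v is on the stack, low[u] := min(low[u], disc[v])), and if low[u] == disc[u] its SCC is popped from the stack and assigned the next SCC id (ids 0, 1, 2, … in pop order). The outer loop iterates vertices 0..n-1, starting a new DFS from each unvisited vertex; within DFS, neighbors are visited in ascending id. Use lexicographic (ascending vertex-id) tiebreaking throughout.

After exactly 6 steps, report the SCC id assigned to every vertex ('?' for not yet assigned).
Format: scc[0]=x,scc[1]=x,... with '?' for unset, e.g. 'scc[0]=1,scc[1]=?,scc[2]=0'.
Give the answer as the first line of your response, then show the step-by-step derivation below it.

scc[0]=0,scc[1]=1,scc[2]=1,scc[3]=3,scc[4]=2,scc[5]=4

step 1: low=(low[0]=0,low[1]=?,low[2]=?,low[3]=?,low[4]=?,low[5]=?); scc=(scc[0]=0,scc[1]=?,scc[2]=?,scc[3]=?,scc[4]=?,scc[5]=?)
step 2: low=(low[0]=0,low[1]=1,low[2]=1,low[3]=?,low[4]=?,low[5]=?); scc=(scc[0]=0,scc[1]=?,scc[2]=?,scc[3]=?,scc[4]=?,scc[5]=?)
step 3: low=(low[0]=0,low[1]=1,low[2]=1,low[3]=?,low[4]=?,low[5]=?); scc=(scc[0]=0,scc[1]=1,scc[2]=1,scc[3]=?,scc[4]=?,scc[5]=?)
step 4: low=(low[0]=0,low[1]=1,low[2]=1,low[3]=3,low[4]=4,low[5]=?); scc=(scc[0]=0,scc[1]=1,scc[2]=1,scc[3]=?,scc[4]=2,scc[5]=?)
step 5: low=(low[0]=0,low[1]=1,low[2]=1,low[3]=3,low[4]=4,low[5]=?); scc=(scc[0]=0,scc[1]=1,scc[2]=1,scc[3]=3,scc[4]=2,scc[5]=?)
step 6: low=(low[0]=0,low[1]=1,low[2]=1,low[3]=3,low[4]=4,low[5]=5); scc=(scc[0]=0,scc[1]=1,scc[2]=1,scc[3]=3,scc[4]=2,scc[5]=4)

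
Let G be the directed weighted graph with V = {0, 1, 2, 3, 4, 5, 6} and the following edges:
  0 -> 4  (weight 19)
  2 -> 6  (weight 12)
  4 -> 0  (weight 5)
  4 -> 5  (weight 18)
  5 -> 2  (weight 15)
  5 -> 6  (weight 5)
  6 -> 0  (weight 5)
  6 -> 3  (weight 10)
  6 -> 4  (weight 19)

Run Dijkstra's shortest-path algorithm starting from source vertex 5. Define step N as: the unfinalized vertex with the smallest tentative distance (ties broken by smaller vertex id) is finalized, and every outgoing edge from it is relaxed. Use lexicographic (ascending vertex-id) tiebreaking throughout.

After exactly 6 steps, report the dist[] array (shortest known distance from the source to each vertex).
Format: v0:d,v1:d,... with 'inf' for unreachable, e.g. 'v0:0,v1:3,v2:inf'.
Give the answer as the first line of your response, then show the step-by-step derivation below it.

v0:10,v1:inf,v2:15,v3:15,v4:24,v5:0,v6:5

step 1: dist = v0:inf,v1:inf,v2:15,v3:inf,v4:inf,v5:0,v6:5
step 2: dist = v0:10,v1:inf,v2:15,v3:15,v4:24,v5:0,v6:5
step 3: dist = v0:10,v1:inf,v2:15,v3:15,v4:24,v5:0,v6:5
step 4: dist = v0:10,v1:inf,v2:15,v3:15,v4:24,v5:0,v6:5
step 5: dist = v0:10,v1:inf,v2:15,v3:15,v4:24,v5:0,v6:5
step 6: dist = v0:10,v1:inf,v2:15,v3:15,v4:24,v5:0,v6:5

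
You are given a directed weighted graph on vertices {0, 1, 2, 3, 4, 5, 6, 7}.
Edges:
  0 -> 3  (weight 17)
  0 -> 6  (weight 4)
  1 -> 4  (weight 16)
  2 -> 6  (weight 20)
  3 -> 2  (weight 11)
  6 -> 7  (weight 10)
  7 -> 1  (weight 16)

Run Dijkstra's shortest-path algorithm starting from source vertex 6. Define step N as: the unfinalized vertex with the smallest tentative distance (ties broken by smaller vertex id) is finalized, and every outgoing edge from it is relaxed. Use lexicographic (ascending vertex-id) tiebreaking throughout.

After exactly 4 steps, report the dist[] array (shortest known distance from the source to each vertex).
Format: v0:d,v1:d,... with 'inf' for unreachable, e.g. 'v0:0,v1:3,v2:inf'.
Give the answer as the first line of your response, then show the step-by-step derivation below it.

v0:inf,v1:26,v2:inf,v3:inf,v4:42,v5:inf,v6:0,v7:10

step 1: dist = v0:inf,v1:inf,v2:inf,v3:inf,v4:inf,v5:inf,v6:0,v7:10
step 2: dist = v0:inf,v1:26,v2:inf,v3:inf,v4:inf,v5:inf,v6:0,v7:10
step 3: dist = v0:inf,v1:26,v2:inf,v3:inf,v4:42,v5:inf,v6:0,v7:10
step 4: dist = v0:inf,v1:26,v2:inf,v3:inf,v4:42,v5:inf,v6:0,v7:10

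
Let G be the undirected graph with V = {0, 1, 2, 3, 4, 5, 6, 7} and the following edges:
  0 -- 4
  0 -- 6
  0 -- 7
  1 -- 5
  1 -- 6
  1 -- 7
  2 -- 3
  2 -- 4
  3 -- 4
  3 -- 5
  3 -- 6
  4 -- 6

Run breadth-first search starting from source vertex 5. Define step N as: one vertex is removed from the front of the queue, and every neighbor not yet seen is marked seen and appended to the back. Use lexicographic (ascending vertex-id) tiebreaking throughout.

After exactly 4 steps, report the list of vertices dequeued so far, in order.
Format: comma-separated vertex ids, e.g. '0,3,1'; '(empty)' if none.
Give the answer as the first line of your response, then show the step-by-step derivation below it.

5,1,3,6

step 1: dequeue 5; queue=[1,3]; order=5
step 2: dequeue 1; queue=[3,6,7]; order=5,1
step 3: dequeue 3; queue=[6,7,2,4]; order=5,1,3
step 4: dequeue 6; queue=[7,2,4,0]; order=5,1,3,6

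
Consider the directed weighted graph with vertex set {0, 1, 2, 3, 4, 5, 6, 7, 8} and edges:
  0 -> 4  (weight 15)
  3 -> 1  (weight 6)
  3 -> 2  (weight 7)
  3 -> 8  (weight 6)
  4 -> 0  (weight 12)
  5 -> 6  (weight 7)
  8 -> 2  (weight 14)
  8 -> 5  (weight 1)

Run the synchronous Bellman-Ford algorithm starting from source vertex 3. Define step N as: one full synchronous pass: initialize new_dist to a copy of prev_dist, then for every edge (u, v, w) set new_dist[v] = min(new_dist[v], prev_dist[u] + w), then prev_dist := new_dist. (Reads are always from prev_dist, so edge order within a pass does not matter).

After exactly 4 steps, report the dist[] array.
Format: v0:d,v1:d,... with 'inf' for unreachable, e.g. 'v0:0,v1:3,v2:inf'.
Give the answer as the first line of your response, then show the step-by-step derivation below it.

v0:inf,v1:6,v2:7,v3:0,v4:inf,v5:7,v6:14,v7:inf,v8:6

step 1: dist = v0:inf,v1:6,v2:7,v3:0,v4:inf,v5:inf,v6:inf,v7:inf,v8:6
step 2: dist = v0:inf,v1:6,v2:7,v3:0,v4:inf,v5:7,v6:inf,v7:inf,v8:6
step 3: dist = v0:inf,v1:6,v2:7,v3:0,v4:inf,v5:7,v6:14,v7:inf,v8:6
step 4: dist = v0:inf,v1:6,v2:7,v3:0,v4:inf,v5:7,v6:14,v7:inf,v8:6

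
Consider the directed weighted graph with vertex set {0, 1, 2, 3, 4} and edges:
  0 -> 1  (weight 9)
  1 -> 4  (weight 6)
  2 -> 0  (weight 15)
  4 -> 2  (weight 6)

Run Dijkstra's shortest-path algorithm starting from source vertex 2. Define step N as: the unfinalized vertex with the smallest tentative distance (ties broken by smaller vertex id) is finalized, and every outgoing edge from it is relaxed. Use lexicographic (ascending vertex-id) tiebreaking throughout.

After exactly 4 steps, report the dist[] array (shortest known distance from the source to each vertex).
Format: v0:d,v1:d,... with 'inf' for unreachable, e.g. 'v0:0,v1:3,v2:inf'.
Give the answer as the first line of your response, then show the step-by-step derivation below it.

v0:15,v1:24,v2:0,v3:inf,v4:30

step 1: dist = v0:15,v1:inf,v2:0,v3:inf,v4:inf
step 2: dist = v0:15,v1:24,v2:0,v3:inf,v4:inf
step 3: dist = v0:15,v1:24,v2:0,v3:inf,v4:30
step 4: dist = v0:15,v1:24,v2:0,v3:inf,v4:30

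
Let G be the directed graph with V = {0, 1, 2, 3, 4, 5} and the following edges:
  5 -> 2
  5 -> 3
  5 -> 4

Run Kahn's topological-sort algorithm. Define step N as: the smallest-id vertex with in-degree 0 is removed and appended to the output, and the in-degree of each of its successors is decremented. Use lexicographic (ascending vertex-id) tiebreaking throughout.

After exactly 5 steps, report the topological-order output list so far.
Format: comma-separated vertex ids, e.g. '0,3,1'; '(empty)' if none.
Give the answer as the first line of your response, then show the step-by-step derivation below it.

0,1,5,2,3

step 1: output 0; order=[0]; indeg=(0,0,1,1,1,0)
step 2: output 1; order=[0,1]; indeg=(0,0,1,1,1,0)
step 3: output 5; order=[0,1,5]; indeg=(0,0,0,0,0,0)
step 4: output 2; order=[0,1,5,2]; indeg=(0,0,0,0,0,0)
step 5: output 3; order=[0,1,5,2,3]; indeg=(0,0,0,0,0,0)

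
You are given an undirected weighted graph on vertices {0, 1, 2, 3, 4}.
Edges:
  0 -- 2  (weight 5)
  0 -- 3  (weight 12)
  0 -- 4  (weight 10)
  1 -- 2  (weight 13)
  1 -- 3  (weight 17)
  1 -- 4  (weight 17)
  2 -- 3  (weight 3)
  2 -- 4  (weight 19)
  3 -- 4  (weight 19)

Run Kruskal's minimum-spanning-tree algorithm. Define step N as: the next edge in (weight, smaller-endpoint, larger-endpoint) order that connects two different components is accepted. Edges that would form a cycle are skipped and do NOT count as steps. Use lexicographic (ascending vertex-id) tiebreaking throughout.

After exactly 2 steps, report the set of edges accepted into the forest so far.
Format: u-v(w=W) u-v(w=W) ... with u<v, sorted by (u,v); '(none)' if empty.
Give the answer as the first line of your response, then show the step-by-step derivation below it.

0-2(w=5) 2-3(w=3)

step 1: add edge 2-3 (w=3); MST = {2-3(w=3)}
step 2: add edge 0-2 (w=5); MST = {0-2(w=5) 2-3(w=3)}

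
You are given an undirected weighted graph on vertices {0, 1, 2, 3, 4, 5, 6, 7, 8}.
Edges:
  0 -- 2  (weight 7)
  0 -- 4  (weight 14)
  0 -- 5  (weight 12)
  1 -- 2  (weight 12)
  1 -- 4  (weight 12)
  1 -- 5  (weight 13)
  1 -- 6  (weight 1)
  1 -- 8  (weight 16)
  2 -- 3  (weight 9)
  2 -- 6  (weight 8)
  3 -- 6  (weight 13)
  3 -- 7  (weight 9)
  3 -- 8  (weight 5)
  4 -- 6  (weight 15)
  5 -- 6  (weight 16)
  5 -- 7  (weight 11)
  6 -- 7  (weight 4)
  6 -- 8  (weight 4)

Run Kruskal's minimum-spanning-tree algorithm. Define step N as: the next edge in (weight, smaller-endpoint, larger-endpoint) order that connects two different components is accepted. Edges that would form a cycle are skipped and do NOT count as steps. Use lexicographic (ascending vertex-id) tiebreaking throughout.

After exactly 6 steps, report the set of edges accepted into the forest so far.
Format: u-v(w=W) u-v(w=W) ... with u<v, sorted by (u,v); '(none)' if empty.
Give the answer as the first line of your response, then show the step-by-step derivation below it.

0-2(w=7) 1-6(w=1) 2-6(w=8) 3-8(w=5) 6-7(w=4) 6-8(w=4)

step 1: add edge 1-6 (w=1); MST = {1-6(w=1)}
step 2: add edge 6-7 (w=4); MST = {1-6(w=1) 6-7(w=4)}
step 3: add edge 6-8 (w=4); MST = {1-6(w=1) 6-7(w=4) 6-8(w=4)}
step 4: add edge 3-8 (w=5); MST = {1-6(w=1) 3-8(w=5) 6-7(w=4) 6-8(w=4)}
step 5: add edge 0-2 (w=7); MST = {0-2(w=7) 1-6(w=1) 3-8(w=5) 6-7(w=4) 6-8(w=4)}
step 6: add edge 2-6 (w=8); MST = {0-2(w=7) 1-6(w=1) 2-6(w=8) 3-8(w=5) 6-7(w=4) 6-8(w=4)}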